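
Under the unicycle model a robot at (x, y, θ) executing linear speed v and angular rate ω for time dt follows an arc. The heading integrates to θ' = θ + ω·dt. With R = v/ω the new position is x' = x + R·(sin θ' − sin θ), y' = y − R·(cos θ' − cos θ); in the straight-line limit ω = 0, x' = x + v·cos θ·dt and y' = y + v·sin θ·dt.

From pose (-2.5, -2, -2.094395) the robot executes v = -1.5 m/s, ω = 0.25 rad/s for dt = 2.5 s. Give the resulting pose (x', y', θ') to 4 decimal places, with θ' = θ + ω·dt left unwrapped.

(-1.7270, 1.6074, -1.4694)

θ' = -2.0944 + 0.25·2.5 = -1.4694
R = v/ω = -1.5/0.25 = -6.0000
x' = -2.5 + -6.0000·(sin -1.4694 − sin -2.0944) = -1.7270
y' = -2 − -6.0000·(cos -1.4694 − cos -2.0944) = 1.6074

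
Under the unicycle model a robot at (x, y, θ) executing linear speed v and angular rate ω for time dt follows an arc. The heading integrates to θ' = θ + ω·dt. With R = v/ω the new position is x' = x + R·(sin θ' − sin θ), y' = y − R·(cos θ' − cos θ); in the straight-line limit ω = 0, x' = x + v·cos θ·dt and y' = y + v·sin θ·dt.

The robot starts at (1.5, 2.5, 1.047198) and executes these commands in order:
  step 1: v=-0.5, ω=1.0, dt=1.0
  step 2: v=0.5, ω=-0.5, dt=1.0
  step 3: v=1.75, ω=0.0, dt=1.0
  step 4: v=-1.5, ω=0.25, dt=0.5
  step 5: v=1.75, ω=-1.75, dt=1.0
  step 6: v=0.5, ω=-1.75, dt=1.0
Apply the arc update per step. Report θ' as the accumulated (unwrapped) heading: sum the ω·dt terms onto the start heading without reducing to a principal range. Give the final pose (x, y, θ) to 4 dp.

(2.7748, 4.2442, -1.8278)

step 1: θ'=2.0472 (R=-0.5000) → pose (1.4887, 2.0207, 2.0472)
step 2: θ'=1.5472 (R=-1.0000) → pose (1.3776, 2.5029, 1.5472)
step 3: θ'=1.5472 (straight) → pose (1.4189, 4.2524, 1.5472)
step 4: θ'=1.6722 (R=-6.0000) → pose (1.4481, 3.5035, 1.6722)
step 5: θ'=-0.0778 (R=-1.0000) → pose (2.5206, 4.6017, -0.0778)
step 6: θ'=-1.8278 (R=-0.2857) → pose (2.7748, 4.2442, -1.8278)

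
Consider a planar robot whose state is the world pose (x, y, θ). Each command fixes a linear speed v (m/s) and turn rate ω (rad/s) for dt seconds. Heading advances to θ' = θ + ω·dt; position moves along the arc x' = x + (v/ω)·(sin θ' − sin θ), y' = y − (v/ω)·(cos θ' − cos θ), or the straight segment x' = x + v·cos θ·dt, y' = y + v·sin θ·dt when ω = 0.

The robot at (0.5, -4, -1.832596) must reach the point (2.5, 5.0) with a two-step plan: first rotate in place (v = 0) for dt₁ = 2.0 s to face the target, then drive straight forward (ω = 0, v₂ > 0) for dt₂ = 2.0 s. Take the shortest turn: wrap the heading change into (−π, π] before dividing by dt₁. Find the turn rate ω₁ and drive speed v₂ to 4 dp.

ω₁ = -1.5492, v₂ = 4.6098

heading to target = atan2(5−-4, 2.5−0.5) = 1.3521
Δθ = wrap(1.3521 − -1.8326) = -3.0985; ω₁ = Δθ/dt₁ = -1.5492
distance = √((2.5−0.5)² + (5−-4)²) = 9.2195; v₂ = distance/dt₂ = 4.6098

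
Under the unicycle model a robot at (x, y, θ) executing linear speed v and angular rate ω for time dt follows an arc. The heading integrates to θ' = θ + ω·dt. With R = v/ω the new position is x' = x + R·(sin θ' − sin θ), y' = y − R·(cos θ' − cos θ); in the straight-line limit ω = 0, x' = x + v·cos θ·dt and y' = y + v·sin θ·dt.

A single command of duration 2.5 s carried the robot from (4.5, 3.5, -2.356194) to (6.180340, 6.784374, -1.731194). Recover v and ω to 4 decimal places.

v = -1.5000, ω = 0.2500

Δθ = -1.731194 − -2.356194 = 0.625000
ω = Δθ/dt = 0.625000/2.5 = 0.2500
R = −Δy/(cos θ' − cos θ) = -6.0000
v = R·ω = -6.0000·0.2500 = -1.5000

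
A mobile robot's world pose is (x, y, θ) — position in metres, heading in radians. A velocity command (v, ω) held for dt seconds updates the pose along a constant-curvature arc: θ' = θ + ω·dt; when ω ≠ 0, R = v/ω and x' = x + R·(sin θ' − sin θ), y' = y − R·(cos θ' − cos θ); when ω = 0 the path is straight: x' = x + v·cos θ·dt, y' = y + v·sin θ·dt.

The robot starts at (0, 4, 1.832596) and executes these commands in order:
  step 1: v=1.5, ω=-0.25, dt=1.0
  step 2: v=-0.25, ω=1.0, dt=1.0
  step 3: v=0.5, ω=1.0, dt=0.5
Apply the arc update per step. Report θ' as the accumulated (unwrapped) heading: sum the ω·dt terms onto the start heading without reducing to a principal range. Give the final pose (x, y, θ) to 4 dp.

step 1: θ'=1.5826 (R=-6.0000) → pose (-0.2040, 5.4821, 1.5826)
step 2: θ'=2.5826 (R=-0.2500) → pose (-0.0866, 5.2731, 2.5826)
step 3: θ'=3.0826 (R=0.5000) → pose (-0.3223, 5.3484, 3.0826)

(-0.3223, 5.3484, 3.0826)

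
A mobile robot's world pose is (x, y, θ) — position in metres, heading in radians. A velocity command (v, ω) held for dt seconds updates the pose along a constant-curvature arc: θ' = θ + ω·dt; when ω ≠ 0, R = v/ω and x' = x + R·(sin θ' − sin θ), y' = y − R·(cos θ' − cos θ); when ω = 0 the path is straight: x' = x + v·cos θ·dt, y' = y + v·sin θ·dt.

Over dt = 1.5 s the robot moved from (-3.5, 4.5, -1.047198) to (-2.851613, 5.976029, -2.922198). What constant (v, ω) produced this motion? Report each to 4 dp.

v = -1.2500, ω = -1.2500

Δθ = -2.922198 − -1.047198 = -1.875000
ω = Δθ/dt = -1.875000/1.5 = -1.2500
R = −Δy/(cos θ' − cos θ) = 1.0000
v = R·ω = 1.0000·-1.2500 = -1.2500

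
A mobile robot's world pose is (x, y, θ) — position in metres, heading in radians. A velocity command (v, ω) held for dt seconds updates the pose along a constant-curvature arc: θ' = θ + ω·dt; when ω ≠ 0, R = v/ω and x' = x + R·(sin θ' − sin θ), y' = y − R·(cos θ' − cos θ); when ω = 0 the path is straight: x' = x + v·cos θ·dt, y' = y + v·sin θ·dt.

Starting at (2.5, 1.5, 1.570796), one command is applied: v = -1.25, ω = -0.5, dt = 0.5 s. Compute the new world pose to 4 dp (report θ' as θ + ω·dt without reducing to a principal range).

θ' = 1.5708 + -0.5·0.5 = 1.3208
R = v/ω = -1.25/-0.5 = 2.5000
x' = 2.5 + 2.5000·(sin 1.3208 − sin 1.5708) = 2.4223
y' = 1.5 − 2.5000·(cos 1.3208 − cos 1.5708) = 0.8815

(2.4223, 0.8815, 1.3208)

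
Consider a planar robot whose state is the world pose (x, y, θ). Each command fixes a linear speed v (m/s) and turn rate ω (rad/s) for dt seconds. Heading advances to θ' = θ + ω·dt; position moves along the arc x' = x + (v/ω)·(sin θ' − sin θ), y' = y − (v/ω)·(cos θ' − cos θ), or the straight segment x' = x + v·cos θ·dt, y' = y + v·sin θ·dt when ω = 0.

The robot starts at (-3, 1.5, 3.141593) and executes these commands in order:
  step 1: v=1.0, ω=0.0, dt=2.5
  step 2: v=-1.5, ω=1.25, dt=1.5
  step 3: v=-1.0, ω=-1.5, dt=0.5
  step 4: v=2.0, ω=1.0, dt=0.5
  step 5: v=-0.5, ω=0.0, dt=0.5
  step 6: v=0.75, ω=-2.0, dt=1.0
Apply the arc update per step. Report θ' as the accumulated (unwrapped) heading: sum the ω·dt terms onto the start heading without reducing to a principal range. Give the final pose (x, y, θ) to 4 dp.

step 1: θ'=3.1416 (straight) → pose (-5.5000, 1.5000, 3.1416)
step 2: θ'=5.0166 (R=-1.2000) → pose (-4.3551, 3.0594, 5.0166)
step 3: θ'=4.2666 (R=0.6667) → pose (-4.3206, 3.5466, 4.2666)
step 4: θ'=4.7666 (R=2.0000) → pose (-4.5131, 2.5759, 4.7666)
step 5: θ'=4.7666 (straight) → pose (-4.5266, 2.8255, 4.7666)
step 6: θ'=2.7666 (R=-0.3750) → pose (-5.0384, 2.4562, 2.7666)

(-5.0384, 2.4562, 2.7666)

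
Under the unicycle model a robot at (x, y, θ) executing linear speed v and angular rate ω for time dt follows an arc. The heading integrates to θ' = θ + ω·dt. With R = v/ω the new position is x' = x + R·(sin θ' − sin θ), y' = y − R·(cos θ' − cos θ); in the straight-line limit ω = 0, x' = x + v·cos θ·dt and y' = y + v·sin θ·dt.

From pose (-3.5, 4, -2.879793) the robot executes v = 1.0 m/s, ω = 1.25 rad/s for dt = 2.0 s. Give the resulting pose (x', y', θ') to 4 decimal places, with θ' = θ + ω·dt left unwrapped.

(-3.5895, 2.4843, -0.3798)

θ' = -2.8798 + 1.25·2.0 = -0.3798
R = v/ω = 1.0/1.25 = 0.8000
x' = -3.5 + 0.8000·(sin -0.3798 − sin -2.8798) = -3.5895
y' = 4 − 0.8000·(cos -0.3798 − cos -2.8798) = 2.4843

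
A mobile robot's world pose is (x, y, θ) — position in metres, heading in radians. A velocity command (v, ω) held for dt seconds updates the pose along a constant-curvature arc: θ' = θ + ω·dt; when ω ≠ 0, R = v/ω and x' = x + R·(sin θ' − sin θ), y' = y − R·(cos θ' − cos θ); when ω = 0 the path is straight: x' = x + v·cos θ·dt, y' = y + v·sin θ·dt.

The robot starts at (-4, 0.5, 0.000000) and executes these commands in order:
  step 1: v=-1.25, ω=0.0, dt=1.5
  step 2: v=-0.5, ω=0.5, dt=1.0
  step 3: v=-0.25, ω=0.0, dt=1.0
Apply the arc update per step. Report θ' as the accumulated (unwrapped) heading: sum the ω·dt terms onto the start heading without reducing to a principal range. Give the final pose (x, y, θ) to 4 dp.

step 1: θ'=0.0000 (straight) → pose (-5.8750, 0.5000, 0.0000)
step 2: θ'=0.5000 (R=-1.0000) → pose (-6.3544, 0.3776, 0.5000)
step 3: θ'=0.5000 (straight) → pose (-6.5738, 0.2577, 0.5000)

(-6.5738, 0.2577, 0.5000)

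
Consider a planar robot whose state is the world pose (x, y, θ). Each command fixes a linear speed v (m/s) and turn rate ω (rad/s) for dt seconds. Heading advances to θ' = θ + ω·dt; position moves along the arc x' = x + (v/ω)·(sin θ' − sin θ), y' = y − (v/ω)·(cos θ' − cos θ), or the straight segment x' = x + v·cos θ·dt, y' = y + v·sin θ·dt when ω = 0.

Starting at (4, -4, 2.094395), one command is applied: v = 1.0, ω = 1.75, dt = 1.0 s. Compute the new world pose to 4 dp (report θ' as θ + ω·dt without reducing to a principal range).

θ' = 2.0944 + 1.75·1.0 = 3.8444
R = v/ω = 1.0/1.75 = 0.5714
x' = 4 + 0.5714·(sin 3.8444 − sin 2.0944) = 3.1358
y' = -4 − 0.5714·(cos 3.8444 − cos 2.0944) = -3.8497

(3.1358, -3.8497, 3.8444)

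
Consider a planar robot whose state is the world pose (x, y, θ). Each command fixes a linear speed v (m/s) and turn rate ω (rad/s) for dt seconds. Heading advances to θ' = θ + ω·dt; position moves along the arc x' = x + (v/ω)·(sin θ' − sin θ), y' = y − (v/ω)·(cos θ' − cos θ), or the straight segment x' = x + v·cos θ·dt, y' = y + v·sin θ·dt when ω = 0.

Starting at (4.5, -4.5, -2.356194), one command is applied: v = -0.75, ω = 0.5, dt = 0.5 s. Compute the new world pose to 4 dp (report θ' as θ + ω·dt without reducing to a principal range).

(4.7294, -4.2046, -2.1062)

θ' = -2.3562 + 0.5·0.5 = -2.1062
R = v/ω = -0.75/0.5 = -1.5000
x' = 4.5 + -1.5000·(sin -2.1062 − sin -2.3562) = 4.7294
y' = -4.5 − -1.5000·(cos -2.1062 − cos -2.3562) = -4.2046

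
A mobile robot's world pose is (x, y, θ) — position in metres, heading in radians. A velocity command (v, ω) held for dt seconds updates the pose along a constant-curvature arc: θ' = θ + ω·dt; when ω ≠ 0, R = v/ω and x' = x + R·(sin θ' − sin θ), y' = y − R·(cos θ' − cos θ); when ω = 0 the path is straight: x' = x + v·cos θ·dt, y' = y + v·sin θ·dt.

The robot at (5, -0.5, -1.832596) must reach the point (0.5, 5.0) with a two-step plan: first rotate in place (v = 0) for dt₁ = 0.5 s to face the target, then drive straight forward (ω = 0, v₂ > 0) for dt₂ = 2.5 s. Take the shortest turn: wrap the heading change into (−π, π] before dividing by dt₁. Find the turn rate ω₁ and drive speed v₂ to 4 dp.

heading to target = atan2(5−-0.5, 0.5−5) = 2.2565
Δθ = wrap(2.2565 − -1.8326) = -2.1941; ω₁ = Δθ/dt₁ = -4.3881
distance = √((0.5−5)² + (5−-0.5)²) = 7.1063; v₂ = distance/dt₂ = 2.8425

ω₁ = -4.3881, v₂ = 2.8425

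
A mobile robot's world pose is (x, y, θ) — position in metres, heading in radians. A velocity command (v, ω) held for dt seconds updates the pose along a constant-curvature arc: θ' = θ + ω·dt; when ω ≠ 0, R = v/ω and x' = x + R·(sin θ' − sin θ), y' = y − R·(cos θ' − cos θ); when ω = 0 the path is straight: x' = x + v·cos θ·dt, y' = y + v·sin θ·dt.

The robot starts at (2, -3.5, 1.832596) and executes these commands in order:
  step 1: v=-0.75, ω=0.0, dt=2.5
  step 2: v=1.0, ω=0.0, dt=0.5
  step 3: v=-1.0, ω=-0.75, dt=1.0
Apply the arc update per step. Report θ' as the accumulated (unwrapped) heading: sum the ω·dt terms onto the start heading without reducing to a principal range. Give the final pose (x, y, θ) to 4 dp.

(2.2455, -5.7986, 1.0826)

step 1: θ'=1.8326 (straight) → pose (2.4853, -5.3111, 1.8326)
step 2: θ'=1.8326 (straight) → pose (2.3559, -4.8281, 1.8326)
step 3: θ'=1.0826 (R=1.3333) → pose (2.2455, -5.7986, 1.0826)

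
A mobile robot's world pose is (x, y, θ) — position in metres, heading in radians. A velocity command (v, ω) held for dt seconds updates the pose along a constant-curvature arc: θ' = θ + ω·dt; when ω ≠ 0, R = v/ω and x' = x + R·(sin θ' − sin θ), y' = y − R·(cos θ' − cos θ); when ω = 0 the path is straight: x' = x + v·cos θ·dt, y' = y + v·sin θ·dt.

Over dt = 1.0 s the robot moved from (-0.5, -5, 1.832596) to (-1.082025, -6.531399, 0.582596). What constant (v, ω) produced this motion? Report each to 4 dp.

v = -1.7500, ω = -1.2500

Δθ = 0.582596 − 1.832596 = -1.250000
ω = Δθ/dt = -1.250000/1.0 = -1.2500
R = −Δy/(cos θ' − cos θ) = 1.4000
v = R·ω = 1.4000·-1.2500 = -1.7500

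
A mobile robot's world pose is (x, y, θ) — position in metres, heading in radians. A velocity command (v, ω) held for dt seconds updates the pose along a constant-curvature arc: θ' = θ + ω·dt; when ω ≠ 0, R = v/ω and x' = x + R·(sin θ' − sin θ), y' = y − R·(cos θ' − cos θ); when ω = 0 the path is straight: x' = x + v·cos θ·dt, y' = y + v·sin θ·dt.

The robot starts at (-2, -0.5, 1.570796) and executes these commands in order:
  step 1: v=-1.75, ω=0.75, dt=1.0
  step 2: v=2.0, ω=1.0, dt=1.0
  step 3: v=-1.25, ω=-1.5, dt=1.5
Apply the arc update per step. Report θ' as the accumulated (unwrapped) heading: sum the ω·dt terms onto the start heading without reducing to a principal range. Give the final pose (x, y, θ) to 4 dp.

(-2.3140, -2.7053, 1.0708)

step 1: θ'=2.3208 (R=-2.3333) → pose (-1.3739, -2.0905, 2.3208)
step 2: θ'=3.3208 (R=2.0000) → pose (-3.1938, -1.4858, 3.3208)
step 3: θ'=1.0708 (R=0.8333) → pose (-2.3140, -2.7053, 1.0708)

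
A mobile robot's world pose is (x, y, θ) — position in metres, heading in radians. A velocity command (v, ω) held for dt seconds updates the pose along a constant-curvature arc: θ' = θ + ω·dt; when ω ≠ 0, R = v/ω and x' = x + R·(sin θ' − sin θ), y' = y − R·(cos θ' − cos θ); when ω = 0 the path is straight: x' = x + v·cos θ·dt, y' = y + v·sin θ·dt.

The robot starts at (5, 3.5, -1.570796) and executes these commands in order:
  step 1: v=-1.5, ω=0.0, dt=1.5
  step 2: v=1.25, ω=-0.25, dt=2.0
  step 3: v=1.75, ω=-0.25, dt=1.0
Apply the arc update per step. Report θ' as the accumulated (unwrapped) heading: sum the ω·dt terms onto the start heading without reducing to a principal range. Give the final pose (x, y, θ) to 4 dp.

(3.3667, 1.9374, -2.3208)

step 1: θ'=-1.5708 (straight) → pose (5.0000, 5.7500, -1.5708)
step 2: θ'=-2.0708 (R=-5.0000) → pose (4.3879, 3.3529, -2.0708)
step 3: θ'=-2.3208 (R=-7.0000) → pose (3.3667, 1.9374, -2.3208)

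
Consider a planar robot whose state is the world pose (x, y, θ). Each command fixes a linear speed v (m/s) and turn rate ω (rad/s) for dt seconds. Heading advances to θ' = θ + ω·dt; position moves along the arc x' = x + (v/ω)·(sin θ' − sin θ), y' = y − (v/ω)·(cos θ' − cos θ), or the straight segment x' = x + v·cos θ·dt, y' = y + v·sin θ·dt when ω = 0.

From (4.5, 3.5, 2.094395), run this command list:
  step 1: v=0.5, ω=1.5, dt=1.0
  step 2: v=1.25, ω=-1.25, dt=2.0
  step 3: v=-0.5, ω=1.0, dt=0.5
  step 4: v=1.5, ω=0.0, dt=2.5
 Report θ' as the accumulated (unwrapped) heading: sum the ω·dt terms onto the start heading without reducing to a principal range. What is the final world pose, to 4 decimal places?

step 1: θ'=3.5944 (R=0.3333) → pose (4.0655, 3.6331, 3.5944)
step 2: θ'=1.0944 (R=-1.0000) → pose (2.7394, 4.9909, 1.0944)
step 3: θ'=1.5944 (R=-0.5000) → pose (2.6838, 4.7498, 1.5944)
step 4: θ'=1.5944 (straight) → pose (2.5953, 8.4987, 1.5944)

(2.5953, 8.4987, 1.5944)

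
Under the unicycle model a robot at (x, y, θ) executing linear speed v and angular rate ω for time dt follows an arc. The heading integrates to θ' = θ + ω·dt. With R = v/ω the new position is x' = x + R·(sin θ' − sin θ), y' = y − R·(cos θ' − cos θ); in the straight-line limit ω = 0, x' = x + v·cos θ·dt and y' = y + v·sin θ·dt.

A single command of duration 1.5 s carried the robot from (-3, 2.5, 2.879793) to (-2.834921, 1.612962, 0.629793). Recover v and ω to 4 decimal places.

v = -0.7500, ω = -1.5000

Δθ = 0.629793 − 2.879793 = -2.250000
ω = Δθ/dt = -2.250000/1.5 = -1.5000
R = −Δy/(cos θ' − cos θ) = 0.5000
v = R·ω = 0.5000·-1.5000 = -0.7500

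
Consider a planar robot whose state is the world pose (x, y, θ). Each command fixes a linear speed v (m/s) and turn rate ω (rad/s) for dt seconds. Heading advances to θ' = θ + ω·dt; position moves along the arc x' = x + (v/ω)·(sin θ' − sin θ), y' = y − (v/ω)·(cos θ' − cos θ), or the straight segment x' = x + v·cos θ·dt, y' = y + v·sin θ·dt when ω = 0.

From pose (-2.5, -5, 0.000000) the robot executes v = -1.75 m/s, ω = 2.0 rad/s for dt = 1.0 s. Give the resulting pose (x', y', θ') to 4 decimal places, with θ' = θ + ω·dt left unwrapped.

(-3.2956, -6.2391, 2.0000)

θ' = 0.0000 + 2.0·1.0 = 2.0000
R = v/ω = -1.75/2.0 = -0.8750
x' = -2.5 + -0.8750·(sin 2.0000 − sin 0.0000) = -3.2956
y' = -5 − -0.8750·(cos 2.0000 − cos 0.0000) = -6.2391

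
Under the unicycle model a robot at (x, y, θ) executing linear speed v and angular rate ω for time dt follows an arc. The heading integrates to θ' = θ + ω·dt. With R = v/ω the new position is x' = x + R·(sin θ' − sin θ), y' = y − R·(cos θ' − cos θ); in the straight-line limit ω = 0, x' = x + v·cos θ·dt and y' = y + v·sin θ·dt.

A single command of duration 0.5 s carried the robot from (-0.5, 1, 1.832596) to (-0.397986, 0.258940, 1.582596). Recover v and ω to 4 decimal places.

Δθ = 1.582596 − 1.832596 = -0.250000
ω = Δθ/dt = -0.250000/0.5 = -0.5000
R = −Δy/(cos θ' − cos θ) = 3.0000
v = R·ω = 3.0000·-0.5000 = -1.5000

v = -1.5000, ω = -0.5000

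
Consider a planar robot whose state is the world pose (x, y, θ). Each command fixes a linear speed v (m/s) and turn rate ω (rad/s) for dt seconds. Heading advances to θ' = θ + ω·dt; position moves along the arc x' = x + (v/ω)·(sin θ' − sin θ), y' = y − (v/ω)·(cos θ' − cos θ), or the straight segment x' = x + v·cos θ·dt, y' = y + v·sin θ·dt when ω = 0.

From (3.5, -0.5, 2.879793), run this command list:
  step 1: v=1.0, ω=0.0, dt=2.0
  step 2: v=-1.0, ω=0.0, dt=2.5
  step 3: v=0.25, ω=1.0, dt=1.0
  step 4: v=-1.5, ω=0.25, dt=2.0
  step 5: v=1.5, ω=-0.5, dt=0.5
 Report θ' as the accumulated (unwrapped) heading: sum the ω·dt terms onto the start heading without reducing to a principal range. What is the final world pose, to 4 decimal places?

step 1: θ'=2.8798 (straight) → pose (1.5681, 0.0176, 2.8798)
step 2: θ'=2.8798 (straight) → pose (3.9830, -0.6294, 2.8798)
step 3: θ'=3.8798 (R=0.2500) → pose (3.7500, -0.6860, 3.8798)
step 4: θ'=4.3798 (R=-6.0000) → pose (5.3835, 1.7931, 4.3798)
step 5: θ'=4.1298 (R=-3.0000) → pose (5.0530, 1.1220, 4.1298)

(5.0530, 1.1220, 4.1298)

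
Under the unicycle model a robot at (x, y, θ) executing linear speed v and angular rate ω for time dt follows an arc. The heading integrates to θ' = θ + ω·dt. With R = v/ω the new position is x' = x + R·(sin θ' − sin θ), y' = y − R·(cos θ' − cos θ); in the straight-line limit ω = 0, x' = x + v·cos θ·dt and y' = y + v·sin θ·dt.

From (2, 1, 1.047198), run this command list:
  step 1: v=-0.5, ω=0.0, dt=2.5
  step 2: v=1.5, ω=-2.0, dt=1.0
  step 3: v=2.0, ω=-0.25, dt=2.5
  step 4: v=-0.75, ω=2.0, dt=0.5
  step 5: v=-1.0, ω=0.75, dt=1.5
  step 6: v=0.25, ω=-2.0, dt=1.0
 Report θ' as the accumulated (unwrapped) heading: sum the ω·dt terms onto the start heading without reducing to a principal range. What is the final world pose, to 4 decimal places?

step 1: θ'=1.0472 (straight) → pose (1.3750, -0.0825, 1.0472)
step 2: θ'=-0.9528 (R=-0.7500) → pose (2.6358, -0.0230, -0.9528)
step 3: θ'=-1.5778 (R=-8.0000) → pose (4.1153, -4.7142, -1.5778)
step 4: θ'=-0.5778 (R=-0.3750) → pose (3.9451, -4.3975, -0.5778)
step 5: θ'=0.5472 (R=-1.3333) → pose (2.5231, -4.3757, 0.5472)
step 6: θ'=-1.4528 (R=-0.1250) → pose (2.7123, -4.4678, -1.4528)

(2.7123, -4.4678, -1.4528)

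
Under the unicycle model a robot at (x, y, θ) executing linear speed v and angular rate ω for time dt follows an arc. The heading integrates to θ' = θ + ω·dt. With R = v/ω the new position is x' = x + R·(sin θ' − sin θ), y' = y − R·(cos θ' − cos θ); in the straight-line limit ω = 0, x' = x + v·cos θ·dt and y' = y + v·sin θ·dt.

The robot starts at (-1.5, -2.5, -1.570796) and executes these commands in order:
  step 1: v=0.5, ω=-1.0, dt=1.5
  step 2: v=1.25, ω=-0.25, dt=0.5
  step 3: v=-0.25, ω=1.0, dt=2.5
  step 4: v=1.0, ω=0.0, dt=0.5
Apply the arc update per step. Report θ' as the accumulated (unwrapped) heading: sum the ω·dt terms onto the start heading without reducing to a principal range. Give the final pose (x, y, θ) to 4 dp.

step 1: θ'=-3.0708 (R=-0.5000) → pose (-1.9646, -2.9987, -3.0708)
step 2: θ'=-3.1958 (R=-5.0000) → pose (-2.5892, -3.0039, -3.1958)
step 3: θ'=-0.6958 (R=-0.2500) → pose (-2.4154, -2.5624, -0.6958)
step 4: θ'=-0.6958 (straight) → pose (-2.0316, -2.8829, -0.6958)

(-2.0316, -2.8829, -0.6958)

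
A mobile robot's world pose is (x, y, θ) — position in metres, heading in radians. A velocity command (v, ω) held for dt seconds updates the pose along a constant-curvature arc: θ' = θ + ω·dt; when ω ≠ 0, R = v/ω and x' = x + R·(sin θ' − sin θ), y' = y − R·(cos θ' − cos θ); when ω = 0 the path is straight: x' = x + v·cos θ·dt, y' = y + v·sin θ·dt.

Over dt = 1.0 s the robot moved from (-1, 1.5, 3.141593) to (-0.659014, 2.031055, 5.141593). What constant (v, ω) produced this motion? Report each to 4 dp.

Δθ = 5.141593 − 3.141593 = 2.000000
ω = Δθ/dt = 2.000000/1.0 = 2.0000
R = −Δy/(cos θ' − cos θ) = -0.3750
v = R·ω = -0.3750·2.0000 = -0.7500

v = -0.7500, ω = 2.0000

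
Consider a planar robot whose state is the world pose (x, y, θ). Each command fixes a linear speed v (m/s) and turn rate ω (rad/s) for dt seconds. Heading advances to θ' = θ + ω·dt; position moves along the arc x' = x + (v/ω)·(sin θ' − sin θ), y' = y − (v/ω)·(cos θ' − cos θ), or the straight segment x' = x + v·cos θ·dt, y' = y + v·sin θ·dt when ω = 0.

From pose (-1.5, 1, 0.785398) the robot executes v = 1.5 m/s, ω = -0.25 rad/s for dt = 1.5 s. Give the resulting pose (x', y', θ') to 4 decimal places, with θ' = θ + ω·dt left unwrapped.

θ' = 0.7854 + -0.25·1.5 = 0.4104
R = v/ω = 1.5/-0.25 = -6.0000
x' = -1.5 + -6.0000·(sin 0.4104 − sin 0.7854) = 0.3488
y' = 1 − -6.0000·(cos 0.4104 − cos 0.7854) = 2.2591

(0.3488, 2.2591, 0.4104)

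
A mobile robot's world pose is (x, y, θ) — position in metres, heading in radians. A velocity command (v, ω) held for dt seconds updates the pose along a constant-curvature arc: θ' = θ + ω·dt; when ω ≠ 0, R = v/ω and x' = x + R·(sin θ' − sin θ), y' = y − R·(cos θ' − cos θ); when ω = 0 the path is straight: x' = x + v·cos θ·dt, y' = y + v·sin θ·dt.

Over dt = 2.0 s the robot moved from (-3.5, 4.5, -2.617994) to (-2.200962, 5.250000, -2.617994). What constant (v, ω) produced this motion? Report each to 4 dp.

Δθ = -2.617994 − -2.617994 = 0.000000
ω = Δθ/dt = 0.000000/2.0 = 0.0000
ω = 0 → v = (Δx·cos θ + Δy·sin θ)/dt = -0.7500

v = -0.7500, ω = 0.0000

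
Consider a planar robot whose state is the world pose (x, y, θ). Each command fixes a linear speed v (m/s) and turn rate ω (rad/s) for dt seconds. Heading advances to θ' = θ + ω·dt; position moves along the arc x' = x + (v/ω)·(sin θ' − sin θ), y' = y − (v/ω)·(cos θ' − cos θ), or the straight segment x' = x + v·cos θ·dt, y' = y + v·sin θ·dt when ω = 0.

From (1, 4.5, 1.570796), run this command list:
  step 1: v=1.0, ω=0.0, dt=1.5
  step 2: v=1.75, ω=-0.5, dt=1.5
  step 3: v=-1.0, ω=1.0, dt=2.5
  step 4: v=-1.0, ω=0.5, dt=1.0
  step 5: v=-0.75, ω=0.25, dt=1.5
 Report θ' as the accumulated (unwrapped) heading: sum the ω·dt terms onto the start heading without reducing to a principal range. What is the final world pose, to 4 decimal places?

(4.4729, 7.9844, 4.1958)

step 1: θ'=1.5708 (straight) → pose (1.0000, 6.0000, 1.5708)
step 2: θ'=0.8208 (R=-3.5000) → pose (1.9391, 8.3857, 0.8208)
step 3: θ'=3.3208 (R=-1.0000) → pose (2.8490, 6.7201, 3.3208)
step 4: θ'=3.8208 (R=-2.0000) → pose (3.7489, 7.1319, 3.8208)
step 5: θ'=4.1958 (R=-3.0000) → pose (4.4729, 7.9844, 4.1958)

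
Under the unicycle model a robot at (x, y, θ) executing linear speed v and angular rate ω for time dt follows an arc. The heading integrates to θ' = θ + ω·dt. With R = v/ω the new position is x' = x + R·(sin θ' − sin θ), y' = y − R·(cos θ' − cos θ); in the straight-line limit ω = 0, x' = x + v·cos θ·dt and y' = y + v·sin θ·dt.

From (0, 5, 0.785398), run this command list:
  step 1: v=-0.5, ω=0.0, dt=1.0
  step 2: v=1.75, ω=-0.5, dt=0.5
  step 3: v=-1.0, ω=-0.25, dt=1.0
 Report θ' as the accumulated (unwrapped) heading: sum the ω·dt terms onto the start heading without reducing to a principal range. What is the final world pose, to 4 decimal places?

(-0.5789, 4.7839, 0.2854)

step 1: θ'=0.7854 (straight) → pose (-0.3536, 4.6464, 0.7854)
step 2: θ'=0.5354 (R=-3.5000) → pose (0.3357, 5.1818, 0.5354)
step 3: θ'=0.2854 (R=4.0000) → pose (-0.5789, 4.7839, 0.2854)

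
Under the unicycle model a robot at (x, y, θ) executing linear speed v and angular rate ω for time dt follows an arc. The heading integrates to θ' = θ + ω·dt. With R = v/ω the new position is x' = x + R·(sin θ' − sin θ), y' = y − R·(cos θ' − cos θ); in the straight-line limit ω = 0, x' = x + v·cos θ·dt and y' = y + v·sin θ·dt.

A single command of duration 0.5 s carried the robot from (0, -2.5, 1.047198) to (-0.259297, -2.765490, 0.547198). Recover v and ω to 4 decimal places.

Δθ = 0.547198 − 1.047198 = -0.500000
ω = Δθ/dt = -0.500000/0.5 = -1.0000
R = −Δy/(cos θ' − cos θ) = 0.7500
v = R·ω = 0.7500·-1.0000 = -0.7500

v = -0.7500, ω = -1.0000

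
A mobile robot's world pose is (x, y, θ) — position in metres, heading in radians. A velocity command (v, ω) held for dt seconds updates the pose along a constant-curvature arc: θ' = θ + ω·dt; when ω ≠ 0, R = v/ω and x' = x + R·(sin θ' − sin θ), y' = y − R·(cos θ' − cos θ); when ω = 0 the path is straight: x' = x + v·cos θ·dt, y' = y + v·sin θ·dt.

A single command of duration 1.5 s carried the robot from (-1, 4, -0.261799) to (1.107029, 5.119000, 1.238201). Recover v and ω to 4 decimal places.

v = 1.7500, ω = 1.0000

Δθ = 1.238201 − -0.261799 = 1.500000
ω = Δθ/dt = 1.500000/1.5 = 1.0000
R = Δx/(sin θ' − sin θ) = 1.7500
v = R·ω = 1.7500·1.0000 = 1.7500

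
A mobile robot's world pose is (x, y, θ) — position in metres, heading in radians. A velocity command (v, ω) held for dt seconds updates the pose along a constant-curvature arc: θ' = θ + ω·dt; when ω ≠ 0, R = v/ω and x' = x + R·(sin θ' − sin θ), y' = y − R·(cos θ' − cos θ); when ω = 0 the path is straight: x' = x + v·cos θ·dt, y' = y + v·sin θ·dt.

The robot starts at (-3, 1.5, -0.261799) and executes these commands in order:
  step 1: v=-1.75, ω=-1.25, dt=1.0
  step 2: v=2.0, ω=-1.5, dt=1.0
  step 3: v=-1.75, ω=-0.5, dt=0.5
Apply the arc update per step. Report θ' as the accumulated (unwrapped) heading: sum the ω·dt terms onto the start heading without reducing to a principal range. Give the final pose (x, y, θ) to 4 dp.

(-4.3209, 1.3732, -3.2618)

step 1: θ'=-1.5118 (R=1.4000) → pose (-4.0352, 2.7697, -1.5118)
step 2: θ'=-3.0118 (R=-1.3333) → pose (-5.1937, 1.3690, -3.0118)
step 3: θ'=-3.2618 (R=3.5000) → pose (-4.3209, 1.3732, -3.2618)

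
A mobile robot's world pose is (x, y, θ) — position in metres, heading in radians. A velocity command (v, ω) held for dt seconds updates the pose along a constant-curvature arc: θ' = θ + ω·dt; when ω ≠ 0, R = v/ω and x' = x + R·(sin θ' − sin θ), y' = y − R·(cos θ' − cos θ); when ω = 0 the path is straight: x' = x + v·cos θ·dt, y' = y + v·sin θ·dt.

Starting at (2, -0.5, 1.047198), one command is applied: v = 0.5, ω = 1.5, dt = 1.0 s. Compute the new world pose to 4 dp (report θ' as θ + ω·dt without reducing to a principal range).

(1.8980, -0.0572, 2.5472)

θ' = 1.0472 + 1.5·1.0 = 2.5472
R = v/ω = 0.5/1.5 = 0.3333
x' = 2 + 0.3333·(sin 2.5472 − sin 1.0472) = 1.8980
y' = -0.5 − 0.3333·(cos 2.5472 − cos 1.0472) = -0.0572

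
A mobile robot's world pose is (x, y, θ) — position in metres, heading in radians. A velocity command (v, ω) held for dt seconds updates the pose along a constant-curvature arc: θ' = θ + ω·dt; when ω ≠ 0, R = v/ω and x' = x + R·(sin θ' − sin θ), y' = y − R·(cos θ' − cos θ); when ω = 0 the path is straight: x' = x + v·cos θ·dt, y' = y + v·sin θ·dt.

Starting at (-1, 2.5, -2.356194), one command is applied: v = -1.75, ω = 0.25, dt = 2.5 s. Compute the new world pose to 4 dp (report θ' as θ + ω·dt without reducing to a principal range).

(0.9604, 6.3318, -1.7312)

θ' = -2.3562 + 0.25·2.5 = -1.7312
R = v/ω = -1.75/0.25 = -7.0000
x' = -1 + -7.0000·(sin -1.7312 − sin -2.3562) = 0.9604
y' = 2.5 − -7.0000·(cos -1.7312 − cos -2.3562) = 6.3318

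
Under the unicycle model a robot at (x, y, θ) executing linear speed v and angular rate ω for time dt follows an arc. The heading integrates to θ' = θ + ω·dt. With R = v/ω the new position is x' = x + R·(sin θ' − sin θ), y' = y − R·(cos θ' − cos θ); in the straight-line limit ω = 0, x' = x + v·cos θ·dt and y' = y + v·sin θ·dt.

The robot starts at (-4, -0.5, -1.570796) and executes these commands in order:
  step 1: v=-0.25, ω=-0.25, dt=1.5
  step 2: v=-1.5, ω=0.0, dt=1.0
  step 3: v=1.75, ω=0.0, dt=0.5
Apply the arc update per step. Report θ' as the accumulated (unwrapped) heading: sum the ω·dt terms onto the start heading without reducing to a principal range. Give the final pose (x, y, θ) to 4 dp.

(-3.7016, 0.4478, -1.9458)

step 1: θ'=-1.9458 (R=1.0000) → pose (-3.9305, -0.1337, -1.9458)
step 2: θ'=-1.9458 (straight) → pose (-3.3811, 1.2620, -1.9458)
step 3: θ'=-1.9458 (straight) → pose (-3.7016, 0.4478, -1.9458)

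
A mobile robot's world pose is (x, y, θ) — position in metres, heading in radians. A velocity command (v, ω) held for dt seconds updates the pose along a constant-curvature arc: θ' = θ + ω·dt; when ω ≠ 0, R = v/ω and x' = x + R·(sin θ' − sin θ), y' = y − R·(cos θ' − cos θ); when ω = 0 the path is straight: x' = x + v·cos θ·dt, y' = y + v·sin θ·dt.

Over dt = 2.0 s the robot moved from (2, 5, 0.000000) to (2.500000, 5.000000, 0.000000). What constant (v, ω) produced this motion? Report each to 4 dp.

v = 0.2500, ω = 0.0000

Δθ = 0.000000 − 0.000000 = 0.000000
ω = Δθ/dt = 0.000000/2.0 = 0.0000
ω = 0 → v = (Δx·cos θ + Δy·sin θ)/dt = 0.2500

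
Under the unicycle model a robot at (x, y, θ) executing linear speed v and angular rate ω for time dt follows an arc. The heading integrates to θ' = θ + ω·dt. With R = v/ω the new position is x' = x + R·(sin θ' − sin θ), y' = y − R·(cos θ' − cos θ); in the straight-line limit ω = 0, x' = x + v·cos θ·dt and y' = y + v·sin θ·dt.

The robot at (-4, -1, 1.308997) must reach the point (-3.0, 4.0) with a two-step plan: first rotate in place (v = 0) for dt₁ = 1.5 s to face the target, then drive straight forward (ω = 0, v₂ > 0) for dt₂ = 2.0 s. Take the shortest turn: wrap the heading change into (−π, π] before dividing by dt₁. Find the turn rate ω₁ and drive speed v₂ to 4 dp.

heading to target = atan2(4−-1, -3−-4) = 1.3734
Δθ = wrap(1.3734 − 1.3090) = 0.0644; ω₁ = Δθ/dt₁ = 0.0429
distance = √((-3−-4)² + (4−-1)²) = 5.0990; v₂ = distance/dt₂ = 2.5495

ω₁ = 0.0429, v₂ = 2.5495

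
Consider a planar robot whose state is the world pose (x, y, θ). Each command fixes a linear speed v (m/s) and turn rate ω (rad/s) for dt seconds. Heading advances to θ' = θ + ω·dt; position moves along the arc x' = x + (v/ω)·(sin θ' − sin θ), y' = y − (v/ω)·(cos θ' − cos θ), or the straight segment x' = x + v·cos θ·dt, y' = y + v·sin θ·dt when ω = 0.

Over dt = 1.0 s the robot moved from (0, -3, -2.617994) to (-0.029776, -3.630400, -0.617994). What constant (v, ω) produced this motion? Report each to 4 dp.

v = 0.7500, ω = 2.0000

Δθ = -0.617994 − -2.617994 = 2.000000
ω = Δθ/dt = 2.000000/1.0 = 2.0000
R = −Δy/(cos θ' − cos θ) = 0.3750
v = R·ω = 0.3750·2.0000 = 0.7500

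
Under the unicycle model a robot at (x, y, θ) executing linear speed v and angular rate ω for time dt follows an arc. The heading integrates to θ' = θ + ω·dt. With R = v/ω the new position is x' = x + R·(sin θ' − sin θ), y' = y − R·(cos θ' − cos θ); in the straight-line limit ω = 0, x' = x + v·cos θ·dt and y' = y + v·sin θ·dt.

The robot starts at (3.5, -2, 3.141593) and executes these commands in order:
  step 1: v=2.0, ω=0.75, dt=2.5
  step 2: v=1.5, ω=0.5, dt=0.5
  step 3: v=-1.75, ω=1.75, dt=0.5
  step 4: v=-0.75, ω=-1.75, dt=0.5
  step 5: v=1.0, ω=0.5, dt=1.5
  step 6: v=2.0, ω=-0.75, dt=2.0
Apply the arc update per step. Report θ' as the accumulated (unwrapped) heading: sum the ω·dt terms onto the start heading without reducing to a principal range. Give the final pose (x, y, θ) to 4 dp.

(3.3409, -9.4512, 4.5166)

step 1: θ'=5.0166 (R=2.6667) → pose (0.9558, -5.4654, 5.0166)
step 2: θ'=5.2666 (R=3.0000) → pose (1.2671, -6.1456, 5.2666)
step 3: θ'=6.1416 (R=-1.0000) → pose (0.5579, -5.6819, 6.1416)
step 4: θ'=5.2666 (R=0.4286) → pose (0.2539, -5.4832, 5.2666)
step 5: θ'=6.0166 (R=2.0000) → pose (1.4277, -6.3600, 6.0166)
step 6: θ'=4.5166 (R=-2.6667) → pose (3.3409, -9.4512, 4.5166)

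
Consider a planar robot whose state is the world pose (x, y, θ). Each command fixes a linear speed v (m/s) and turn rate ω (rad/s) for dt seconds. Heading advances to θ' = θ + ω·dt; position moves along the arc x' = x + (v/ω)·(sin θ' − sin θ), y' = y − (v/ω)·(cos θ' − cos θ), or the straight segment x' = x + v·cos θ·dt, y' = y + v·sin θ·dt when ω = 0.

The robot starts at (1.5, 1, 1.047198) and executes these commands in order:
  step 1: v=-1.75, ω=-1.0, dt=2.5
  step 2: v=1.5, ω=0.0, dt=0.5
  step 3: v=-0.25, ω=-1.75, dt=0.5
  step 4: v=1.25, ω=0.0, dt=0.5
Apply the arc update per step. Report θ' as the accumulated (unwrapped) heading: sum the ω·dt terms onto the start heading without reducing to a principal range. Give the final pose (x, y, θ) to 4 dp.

step 1: θ'=-1.4528 (R=1.7500) → pose (-1.7534, 1.6690, -1.4528)
step 2: θ'=-1.4528 (straight) → pose (-1.6651, 0.9242, -1.4528)
step 3: θ'=-2.3278 (R=0.1429) → pose (-1.6271, 1.0391, -2.3278)
step 4: θ'=-2.3278 (straight) → pose (-2.0563, 0.5848, -2.3278)

(-2.0563, 0.5848, -2.3278)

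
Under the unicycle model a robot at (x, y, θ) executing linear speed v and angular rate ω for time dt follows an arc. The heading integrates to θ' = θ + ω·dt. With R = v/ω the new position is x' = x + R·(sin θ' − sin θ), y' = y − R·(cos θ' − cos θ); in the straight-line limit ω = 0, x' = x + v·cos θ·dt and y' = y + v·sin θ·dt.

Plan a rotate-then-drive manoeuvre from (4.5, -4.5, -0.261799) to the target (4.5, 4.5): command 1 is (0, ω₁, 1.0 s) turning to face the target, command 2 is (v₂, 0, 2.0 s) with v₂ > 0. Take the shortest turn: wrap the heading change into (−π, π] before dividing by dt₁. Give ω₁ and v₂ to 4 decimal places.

ω₁ = 1.8326, v₂ = 4.5000

heading to target = atan2(4.5−-4.5, 4.5−4.5) = 1.5708
Δθ = wrap(1.5708 − -0.2618) = 1.8326; ω₁ = Δθ/dt₁ = 1.8326
distance = √((4.5−4.5)² + (4.5−-4.5)²) = 9.0000; v₂ = distance/dt₂ = 4.5000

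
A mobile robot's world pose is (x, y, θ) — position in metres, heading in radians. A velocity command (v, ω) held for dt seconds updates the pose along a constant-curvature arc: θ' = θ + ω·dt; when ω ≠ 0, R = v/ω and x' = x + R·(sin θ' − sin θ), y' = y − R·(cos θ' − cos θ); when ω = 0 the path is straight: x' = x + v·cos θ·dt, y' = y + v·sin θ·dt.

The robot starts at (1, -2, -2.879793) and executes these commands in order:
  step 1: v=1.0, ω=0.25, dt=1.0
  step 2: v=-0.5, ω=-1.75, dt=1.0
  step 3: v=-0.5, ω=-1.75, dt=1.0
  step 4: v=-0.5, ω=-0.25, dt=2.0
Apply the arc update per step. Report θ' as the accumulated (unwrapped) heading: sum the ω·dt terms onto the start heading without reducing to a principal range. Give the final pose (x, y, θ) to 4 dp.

step 1: θ'=-2.6298 (R=4.0000) → pose (0.0763, -2.3762, -2.6298)
step 2: θ'=-4.3798 (R=0.2857) → pose (0.4863, -2.5321, -4.3798)
step 3: θ'=-6.1298 (R=0.2857) → pose (0.2599, -2.9077, -6.1298)
step 4: θ'=-6.6298 (R=2.0000) → pose (-0.7251, -2.8123, -6.6298)

(-0.7251, -2.8123, -6.6298)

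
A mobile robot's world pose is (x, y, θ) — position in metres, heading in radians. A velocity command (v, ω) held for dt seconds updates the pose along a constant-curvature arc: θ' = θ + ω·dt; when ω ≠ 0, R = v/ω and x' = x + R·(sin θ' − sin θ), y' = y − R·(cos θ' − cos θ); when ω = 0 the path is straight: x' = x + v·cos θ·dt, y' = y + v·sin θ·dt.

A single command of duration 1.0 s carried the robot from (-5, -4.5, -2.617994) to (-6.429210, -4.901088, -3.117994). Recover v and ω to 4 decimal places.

v = 1.5000, ω = -0.5000

Δθ = -3.117994 − -2.617994 = -0.500000
ω = Δθ/dt = -0.500000/1.0 = -0.5000
R = Δx/(sin θ' − sin θ) = -3.0000
v = R·ω = -3.0000·-0.5000 = 1.5000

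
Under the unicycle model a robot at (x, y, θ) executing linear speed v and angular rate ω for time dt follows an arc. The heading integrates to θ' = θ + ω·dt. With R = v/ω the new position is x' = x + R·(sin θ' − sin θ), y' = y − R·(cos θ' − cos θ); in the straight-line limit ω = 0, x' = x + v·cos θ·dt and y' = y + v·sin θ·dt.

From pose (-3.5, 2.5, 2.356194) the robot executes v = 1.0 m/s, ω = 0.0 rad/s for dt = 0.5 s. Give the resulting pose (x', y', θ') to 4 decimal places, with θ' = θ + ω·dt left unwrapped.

θ' = 2.3562 + 0.0·0.5 = 2.3562
ω = 0 → straight: x' = -3.5 + 1.0·cos(2.3562)·0.5 = -3.8536
y' = 2.5 + 1.0·sin(2.3562)·0.5 = 2.8536

(-3.8536, 2.8536, 2.3562)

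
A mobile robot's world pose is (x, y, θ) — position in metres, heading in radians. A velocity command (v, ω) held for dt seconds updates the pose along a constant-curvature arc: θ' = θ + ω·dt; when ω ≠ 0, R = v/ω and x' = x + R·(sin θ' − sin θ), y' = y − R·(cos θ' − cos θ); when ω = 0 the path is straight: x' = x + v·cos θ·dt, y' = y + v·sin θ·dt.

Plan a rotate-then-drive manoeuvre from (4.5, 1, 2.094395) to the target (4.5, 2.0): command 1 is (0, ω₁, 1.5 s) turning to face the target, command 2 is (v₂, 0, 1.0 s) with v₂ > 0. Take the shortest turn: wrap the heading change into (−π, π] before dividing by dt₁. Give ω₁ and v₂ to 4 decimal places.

heading to target = atan2(2−1, 4.5−4.5) = 1.5708
Δθ = wrap(1.5708 − 2.0944) = -0.5236; ω₁ = Δθ/dt₁ = -0.3491
distance = √((4.5−4.5)² + (2−1)²) = 1.0000; v₂ = distance/dt₂ = 1.0000

ω₁ = -0.3491, v₂ = 1.0000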